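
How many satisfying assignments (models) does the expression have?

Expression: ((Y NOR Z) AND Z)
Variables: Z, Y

No assignment satisfies the expression.
Count: 0 out of 4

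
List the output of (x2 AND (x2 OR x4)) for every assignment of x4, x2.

x4 | x2 | Output
----------------
0 | 0 | 0
0 | 1 | 1
1 | 0 | 0
1 | 1 | 1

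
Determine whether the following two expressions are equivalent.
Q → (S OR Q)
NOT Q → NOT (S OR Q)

No, Inverse is not equivalent to original (counterexample: Q=0, S=1)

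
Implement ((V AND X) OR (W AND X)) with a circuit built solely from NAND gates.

((((V NAND X) NAND (V NAND X)) NAND ((V NAND X) NAND (V NAND X))) NAND (((W NAND X) NAND (W NAND X)) NAND ((W NAND X) NAND (W NAND X))))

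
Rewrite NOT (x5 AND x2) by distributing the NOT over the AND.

NOT x5 OR NOT x2
De Morgan's: NOT(AND of terms) = OR of negations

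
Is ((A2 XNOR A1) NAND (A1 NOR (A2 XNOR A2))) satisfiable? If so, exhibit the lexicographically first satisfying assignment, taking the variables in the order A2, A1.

A2=0, A1=0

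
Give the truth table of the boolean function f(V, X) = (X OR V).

V | X | Output
--------------
0 | 0 | 0
0 | 1 | 1
1 | 0 | 1
1 | 1 | 1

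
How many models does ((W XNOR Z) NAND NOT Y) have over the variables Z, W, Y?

Satisfying assignments: (0,0,1), (0,1,0), (0,1,1), (1,0,0), (1,0,1), (1,1,1)
Count: 6 out of 8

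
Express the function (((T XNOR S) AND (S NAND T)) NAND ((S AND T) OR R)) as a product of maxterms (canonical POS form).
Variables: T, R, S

ΠM(2) = (T OR NOT R OR S)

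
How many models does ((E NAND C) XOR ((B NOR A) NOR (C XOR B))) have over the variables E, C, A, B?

Satisfying assignments: (0,0,0,0), (0,0,0,1), (0,0,1,1), (0,1,0,0), (0,1,1,0), (1,0,0,0), (1,0,0,1), (1,0,1,1), (1,1,0,1), (1,1,1,1)
Count: 10 out of 16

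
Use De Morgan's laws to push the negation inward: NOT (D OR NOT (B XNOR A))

NOT D AND (B XNOR A)
De Morgan's: NOT(OR of terms) = AND of negations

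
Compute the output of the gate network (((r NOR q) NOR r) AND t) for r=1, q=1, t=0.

Substituting: (((1 NOR 1) NOR 1) AND 0)
= 0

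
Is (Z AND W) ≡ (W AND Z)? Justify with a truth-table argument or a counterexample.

Yes, they are equivalent — the two output columns agree on all 4 assignments:
Z | W | Expression 1 | Expression 2
-----------------------------------
0 | 0 | 0 | 0
0 | 1 | 0 | 0
1 | 0 | 0 | 0
1 | 1 | 1 | 1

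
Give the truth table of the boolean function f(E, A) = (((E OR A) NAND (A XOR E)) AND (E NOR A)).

E | A | Output
--------------
0 | 0 | 1
0 | 1 | 0
1 | 0 | 0
1 | 1 | 0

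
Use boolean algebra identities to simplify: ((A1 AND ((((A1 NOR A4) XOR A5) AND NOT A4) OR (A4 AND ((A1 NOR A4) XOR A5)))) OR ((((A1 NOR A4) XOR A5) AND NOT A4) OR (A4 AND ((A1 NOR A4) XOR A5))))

By absorption (E OR (E AND v) = E) then distribution ((E AND v) OR (E AND NOT v) = E):
= ((A1 NOR A4) XOR A5)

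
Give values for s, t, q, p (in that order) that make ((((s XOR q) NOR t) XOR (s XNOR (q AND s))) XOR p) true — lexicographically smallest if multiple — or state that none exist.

s=0, t=0, q=0, p=1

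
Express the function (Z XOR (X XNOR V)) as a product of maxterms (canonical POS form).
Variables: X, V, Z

ΠM(1, 2, 4, 7) = (X OR V OR NOT Z) AND (X OR NOT V OR Z) AND (NOT X OR V OR Z) AND (NOT X OR NOT V OR NOT Z)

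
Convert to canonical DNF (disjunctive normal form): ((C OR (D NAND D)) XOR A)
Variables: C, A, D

(NOT C AND NOT A AND NOT D) OR (NOT C AND A AND D) OR (C AND NOT A AND NOT D) OR (C AND NOT A AND D)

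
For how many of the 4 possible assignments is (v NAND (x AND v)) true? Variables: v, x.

Satisfying assignments: (0,0), (0,1), (1,0)
Count: 3 out of 4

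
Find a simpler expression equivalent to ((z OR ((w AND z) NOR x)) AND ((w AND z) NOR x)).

By absorption (E AND (E OR v) = E):
= ((w AND z) NOR x)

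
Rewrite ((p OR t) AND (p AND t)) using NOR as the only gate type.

((((p NOR t) NOR (p NOR t)) NOR ((p NOR t) NOR (p NOR t))) NOR (((p NOR p) NOR (t NOR t)) NOR ((p NOR p) NOR (t NOR t))))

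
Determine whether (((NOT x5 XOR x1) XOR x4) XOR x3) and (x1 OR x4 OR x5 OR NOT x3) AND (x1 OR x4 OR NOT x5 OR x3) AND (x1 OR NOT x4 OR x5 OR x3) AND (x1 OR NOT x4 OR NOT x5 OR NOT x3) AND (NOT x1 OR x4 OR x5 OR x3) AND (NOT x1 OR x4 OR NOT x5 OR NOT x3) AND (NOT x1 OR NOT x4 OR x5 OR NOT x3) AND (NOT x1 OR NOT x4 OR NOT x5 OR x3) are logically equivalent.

Yes, they are equivalent — the two output columns agree on all 16 assignments:
x1 | x4 | x5 | x3 | Expression 1 | Expression 2
-----------------------------------------------
0 | 0 | 0 | 0 | 1 | 1
0 | 0 | 0 | 1 | 0 | 0
0 | 0 | 1 | 0 | 0 | 0
0 | 0 | 1 | 1 | 1 | 1
0 | 1 | 0 | 0 | 0 | 0
0 | 1 | 0 | 1 | 1 | 1
0 | 1 | 1 | 0 | 1 | 1
0 | 1 | 1 | 1 | 0 | 0
1 | 0 | 0 | 0 | 0 | 0
1 | 0 | 0 | 1 | 1 | 1
1 | 0 | 1 | 0 | 1 | 1
1 | 0 | 1 | 1 | 0 | 0
1 | 1 | 0 | 0 | 1 | 1
1 | 1 | 0 | 1 | 0 | 0
1 | 1 | 1 | 0 | 0 | 0
1 | 1 | 1 | 1 | 1 | 1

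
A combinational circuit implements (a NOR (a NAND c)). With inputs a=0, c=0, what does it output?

Substituting: (0 NOR (0 NAND 0))
= 0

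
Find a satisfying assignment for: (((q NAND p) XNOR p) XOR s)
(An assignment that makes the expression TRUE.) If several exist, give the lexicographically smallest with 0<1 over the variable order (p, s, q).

p=0, s=1, q=0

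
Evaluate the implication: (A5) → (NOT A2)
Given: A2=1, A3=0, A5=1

Antecedent (A5) = 1; consequent (NOT A2) = 0.
1 → 0 = 0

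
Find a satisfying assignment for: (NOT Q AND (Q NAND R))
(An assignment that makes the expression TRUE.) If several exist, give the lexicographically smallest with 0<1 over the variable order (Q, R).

Q=0, R=0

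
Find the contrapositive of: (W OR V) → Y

Contrapositive: NOT Y → NOT (W OR V)
Note: A statement and its contrapositive are logically equivalent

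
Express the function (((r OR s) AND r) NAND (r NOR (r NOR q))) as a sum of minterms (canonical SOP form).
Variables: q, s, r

Σm(0, 1, 2, 3, 4, 5, 6, 7) = (NOT q AND NOT s AND NOT r) OR (NOT q AND NOT s AND r) OR (NOT q AND s AND NOT r) OR (NOT q AND s AND r) OR (q AND NOT s AND NOT r) OR (q AND NOT s AND r) OR (q AND s AND NOT r) OR (q AND s AND r)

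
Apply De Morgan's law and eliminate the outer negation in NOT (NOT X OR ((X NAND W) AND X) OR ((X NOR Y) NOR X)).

X AND NOT ((X NAND W) AND X) AND NOT ((X NOR Y) NOR X)
De Morgan's: NOT(OR of terms) = AND of negations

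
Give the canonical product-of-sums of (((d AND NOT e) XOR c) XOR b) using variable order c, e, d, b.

ΠM(0, 3, 4, 6, 9, 10, 13, 15) = (c OR e OR d OR b) AND (c OR e OR NOT d OR NOT b) AND (c OR NOT e OR d OR b) AND (c OR NOT e OR NOT d OR b) AND (NOT c OR e OR d OR NOT b) AND (NOT c OR e OR NOT d OR b) AND (NOT c OR NOT e OR d OR NOT b) AND (NOT c OR NOT e OR NOT d OR NOT b)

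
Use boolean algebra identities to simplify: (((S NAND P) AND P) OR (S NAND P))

By absorption (E OR (E AND v) = E):
= (S NAND P)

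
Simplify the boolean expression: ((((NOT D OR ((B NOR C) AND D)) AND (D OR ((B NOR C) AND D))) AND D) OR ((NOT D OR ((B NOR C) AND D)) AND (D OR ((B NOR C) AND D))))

By absorption (E OR (E AND v) = E) then distribution ((E OR v) AND (E OR NOT v) = E):
= ((B NOR C) AND D)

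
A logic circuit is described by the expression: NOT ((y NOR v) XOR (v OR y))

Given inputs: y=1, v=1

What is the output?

Substituting: NOT ((1 NOR 1) XOR (1 OR 1))
= 0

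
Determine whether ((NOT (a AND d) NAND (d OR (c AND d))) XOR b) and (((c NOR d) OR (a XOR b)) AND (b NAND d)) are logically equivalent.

No. Counterexample: with d=0, c=0, a=0, b=1, Expression 1 = 0 but Expression 2 = 1.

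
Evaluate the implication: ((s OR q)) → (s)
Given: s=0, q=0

Antecedent ((s OR q)) = 0; consequent (s) = 0.
0 → 0 = 1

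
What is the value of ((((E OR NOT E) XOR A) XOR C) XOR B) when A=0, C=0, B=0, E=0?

Substituting: ((((0 OR NOT 0) XOR 0) XOR 0) XOR 0)
= 1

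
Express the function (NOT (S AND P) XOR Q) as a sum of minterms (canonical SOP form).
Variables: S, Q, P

Σm(0, 1, 4, 7) = (NOT S AND NOT Q AND NOT P) OR (NOT S AND NOT Q AND P) OR (S AND NOT Q AND NOT P) OR (S AND Q AND P)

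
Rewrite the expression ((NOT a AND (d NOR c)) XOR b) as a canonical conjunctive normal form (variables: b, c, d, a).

(b OR c OR d OR NOT a) AND (b OR c OR NOT d OR a) AND (b OR c OR NOT d OR NOT a) AND (b OR NOT c OR d OR a) AND (b OR NOT c OR d OR NOT a) AND (b OR NOT c OR NOT d OR a) AND (b OR NOT c OR NOT d OR NOT a) AND (NOT b OR c OR d OR a)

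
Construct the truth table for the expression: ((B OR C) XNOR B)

B | C | Output
--------------
0 | 0 | 1
0 | 1 | 0
1 | 0 | 1
1 | 1 | 1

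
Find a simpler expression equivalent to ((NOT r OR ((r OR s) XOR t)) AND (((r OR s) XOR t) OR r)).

By distribution ((E OR v) AND (E OR NOT v) = E):
= ((r OR s) XOR t)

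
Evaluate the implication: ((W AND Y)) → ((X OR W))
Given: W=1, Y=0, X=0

Antecedent ((W AND Y)) = 0; consequent ((X OR W)) = 1.
0 → 1 = 1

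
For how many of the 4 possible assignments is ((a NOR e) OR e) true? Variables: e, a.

Satisfying assignments: (0,0), (1,0), (1,1)
Count: 3 out of 4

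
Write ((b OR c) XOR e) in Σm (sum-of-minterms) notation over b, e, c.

Σm(1, 2, 4, 5) = (NOT b AND NOT e AND c) OR (NOT b AND e AND NOT c) OR (b AND NOT e AND NOT c) OR (b AND NOT e AND c)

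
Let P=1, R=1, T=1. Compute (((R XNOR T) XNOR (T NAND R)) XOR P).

Substituting: (((1 XNOR 1) XNOR (1 NAND 1)) XOR 1)
= 1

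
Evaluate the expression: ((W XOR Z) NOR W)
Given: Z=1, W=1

Substituting: ((1 XOR 1) NOR 1)
= 0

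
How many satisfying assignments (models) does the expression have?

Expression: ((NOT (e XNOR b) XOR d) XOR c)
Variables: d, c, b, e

Satisfying assignments: (0,0,0,1), (0,0,1,0), (0,1,0,0), (0,1,1,1), (1,0,0,0), (1,0,1,1), (1,1,0,1), (1,1,1,0)
Count: 8 out of 16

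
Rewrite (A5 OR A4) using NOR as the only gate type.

((A5 NOR A4) NOR (A5 NOR A4))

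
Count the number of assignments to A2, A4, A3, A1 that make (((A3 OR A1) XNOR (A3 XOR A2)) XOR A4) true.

Satisfying assignments: (0,0,0,0), (0,0,1,0), (0,0,1,1), (0,1,0,1), (1,0,0,1), (1,1,0,0), (1,1,1,0), (1,1,1,1)
Count: 8 out of 16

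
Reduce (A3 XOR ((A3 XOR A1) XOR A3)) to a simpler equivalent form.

By XOR self-cancellation ((E XOR v) XOR v = E):
= (A3 XOR A1)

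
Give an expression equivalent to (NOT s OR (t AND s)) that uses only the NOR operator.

(((s NOR s) NOR ((t NOR t) NOR (s NOR s))) NOR ((s NOR s) NOR ((t NOR t) NOR (s NOR s))))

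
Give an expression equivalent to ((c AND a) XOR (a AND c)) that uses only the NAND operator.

((((c NAND a) NAND (c NAND a)) NAND (((c NAND a) NAND (c NAND a)) NAND ((a NAND c) NAND (a NAND c)))) NAND (((a NAND c) NAND (a NAND c)) NAND (((c NAND a) NAND (c NAND a)) NAND ((a NAND c) NAND (a NAND c)))))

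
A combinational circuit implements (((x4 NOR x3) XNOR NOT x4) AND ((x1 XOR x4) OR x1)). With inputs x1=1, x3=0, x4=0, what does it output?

Substituting: (((0 NOR 0) XNOR NOT 0) AND ((1 XOR 0) OR 1))
= 1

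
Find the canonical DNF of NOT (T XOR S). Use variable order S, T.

(NOT S AND NOT T) OR (S AND T)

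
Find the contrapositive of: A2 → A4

Contrapositive: NOT A4 → NOT A2
Note: A statement and its contrapositive are logically equivalent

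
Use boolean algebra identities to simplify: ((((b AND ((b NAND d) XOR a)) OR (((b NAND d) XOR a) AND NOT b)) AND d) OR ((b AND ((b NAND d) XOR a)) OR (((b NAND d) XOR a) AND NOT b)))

By absorption (E OR (E AND v) = E) then distribution ((E AND v) OR (E AND NOT v) = E):
= ((b NAND d) XOR a)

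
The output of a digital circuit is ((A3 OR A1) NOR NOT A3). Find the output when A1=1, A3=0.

Substituting: ((0 OR 1) NOR NOT 0)
= 0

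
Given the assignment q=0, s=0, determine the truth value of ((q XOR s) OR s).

Substituting: ((0 XOR 0) OR 0)
= 0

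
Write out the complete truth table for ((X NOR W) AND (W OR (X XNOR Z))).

W | Z | X | Output
------------------
0 | 0 | 0 | 1
0 | 0 | 1 | 0
0 | 1 | 0 | 0
0 | 1 | 1 | 0
1 | 0 | 0 | 0
1 | 0 | 1 | 0
1 | 1 | 0 | 0
1 | 1 | 1 | 0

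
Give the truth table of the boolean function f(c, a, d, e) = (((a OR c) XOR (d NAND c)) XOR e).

c | a | d | e | Output
----------------------
0 | 0 | 0 | 0 | 1
0 | 0 | 0 | 1 | 0
0 | 0 | 1 | 0 | 1
0 | 0 | 1 | 1 | 0
0 | 1 | 0 | 0 | 0
0 | 1 | 0 | 1 | 1
0 | 1 | 1 | 0 | 0
0 | 1 | 1 | 1 | 1
1 | 0 | 0 | 0 | 0
1 | 0 | 0 | 1 | 1
1 | 0 | 1 | 0 | 1
1 | 0 | 1 | 1 | 0
1 | 1 | 0 | 0 | 0
1 | 1 | 0 | 1 | 1
1 | 1 | 1 | 0 | 1
1 | 1 | 1 | 1 | 0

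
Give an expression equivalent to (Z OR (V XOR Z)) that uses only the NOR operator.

((Z NOR ((((V NOR Z) NOR (V NOR Z)) NOR ((V NOR Z) NOR (V NOR Z))) NOR ((((V NOR V) NOR (Z NOR Z)) NOR ((V NOR V) NOR (Z NOR Z))) NOR (((V NOR V) NOR (Z NOR Z)) NOR ((V NOR V) NOR (Z NOR Z)))))) NOR (Z NOR ((((V NOR Z) NOR (V NOR Z)) NOR ((V NOR Z) NOR (V NOR Z))) NOR ((((V NOR V) NOR (Z NOR Z)) NOR ((V NOR V) NOR (Z NOR Z))) NOR (((V NOR V) NOR (Z NOR Z)) NOR ((V NOR V) NOR (Z NOR Z)))))))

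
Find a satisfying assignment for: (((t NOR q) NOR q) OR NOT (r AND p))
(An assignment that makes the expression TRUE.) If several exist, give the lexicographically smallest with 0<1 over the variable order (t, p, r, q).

t=0, p=0, r=0, q=0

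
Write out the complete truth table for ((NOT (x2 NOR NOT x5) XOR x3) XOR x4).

x2 | x3 | x4 | x5 | Output
--------------------------
0 | 0 | 0 | 0 | 1
0 | 0 | 0 | 1 | 0
0 | 0 | 1 | 0 | 0
0 | 0 | 1 | 1 | 1
0 | 1 | 0 | 0 | 0
0 | 1 | 0 | 1 | 1
0 | 1 | 1 | 0 | 1
0 | 1 | 1 | 1 | 0
1 | 0 | 0 | 0 | 1
1 | 0 | 0 | 1 | 1
1 | 0 | 1 | 0 | 0
1 | 0 | 1 | 1 | 0
1 | 1 | 0 | 0 | 0
1 | 1 | 0 | 1 | 0
1 | 1 | 1 | 0 | 1
1 | 1 | 1 | 1 | 1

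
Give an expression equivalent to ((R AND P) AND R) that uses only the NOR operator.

((((R NOR R) NOR (P NOR P)) NOR ((R NOR R) NOR (P NOR P))) NOR (R NOR R))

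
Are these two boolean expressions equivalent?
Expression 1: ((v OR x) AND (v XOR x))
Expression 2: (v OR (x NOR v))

No. Counterexample: with v=0, x=0, Expression 1 = 0 but Expression 2 = 1.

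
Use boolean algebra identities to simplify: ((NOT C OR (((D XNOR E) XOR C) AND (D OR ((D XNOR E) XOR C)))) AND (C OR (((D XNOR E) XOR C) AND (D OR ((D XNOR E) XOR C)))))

By distribution ((E OR v) AND (E OR NOT v) = E) then absorption (E AND (E OR v) = E):
= ((D XNOR E) XOR C)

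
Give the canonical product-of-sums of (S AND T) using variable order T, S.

ΠM(0, 1, 2) = (T OR S) AND (T OR NOT S) AND (NOT T OR S)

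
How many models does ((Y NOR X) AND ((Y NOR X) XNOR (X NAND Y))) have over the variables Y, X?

Satisfying assignments: (0,0)
Count: 1 out of 4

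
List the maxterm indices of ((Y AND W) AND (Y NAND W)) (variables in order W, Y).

ΠM(0, 1, 2, 3) = (W OR Y) AND (W OR NOT Y) AND (NOT W OR Y) AND (NOT W OR NOT Y)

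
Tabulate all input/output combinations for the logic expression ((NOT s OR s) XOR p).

p | s | Output
--------------
0 | 0 | 1
0 | 1 | 1
1 | 0 | 0
1 | 1 | 0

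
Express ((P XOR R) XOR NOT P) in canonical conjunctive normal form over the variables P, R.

(P OR NOT R) AND (NOT P OR NOT R)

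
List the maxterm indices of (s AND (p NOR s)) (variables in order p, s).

ΠM(0, 1, 2, 3) = (p OR s) AND (p OR NOT s) AND (NOT p OR s) AND (NOT p OR NOT s)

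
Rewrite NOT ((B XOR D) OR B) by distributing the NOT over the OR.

NOT (B XOR D) AND NOT B
De Morgan's: NOT(OR of terms) = AND of negations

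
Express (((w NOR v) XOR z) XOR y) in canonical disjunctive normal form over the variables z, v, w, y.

(NOT z AND NOT v AND NOT w AND NOT y) OR (NOT z AND NOT v AND w AND y) OR (NOT z AND v AND NOT w AND y) OR (NOT z AND v AND w AND y) OR (z AND NOT v AND NOT w AND y) OR (z AND NOT v AND w AND NOT y) OR (z AND v AND NOT w AND NOT y) OR (z AND v AND w AND NOT y)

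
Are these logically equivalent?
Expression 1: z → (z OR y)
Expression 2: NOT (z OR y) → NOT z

Yes, Contrapositive is always equivalent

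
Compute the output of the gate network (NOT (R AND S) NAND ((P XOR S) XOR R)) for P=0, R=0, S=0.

Substituting: (NOT (0 AND 0) NAND ((0 XOR 0) XOR 0))
= 1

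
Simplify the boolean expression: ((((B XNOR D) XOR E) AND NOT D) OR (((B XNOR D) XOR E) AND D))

By distribution ((E AND v) OR (E AND NOT v) = E):
= ((B XNOR D) XOR E)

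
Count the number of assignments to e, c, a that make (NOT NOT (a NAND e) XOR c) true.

Satisfying assignments: (0,0,0), (0,0,1), (1,0,0), (1,1,1)
Count: 4 out of 8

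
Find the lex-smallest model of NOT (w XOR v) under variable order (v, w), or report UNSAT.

v=0, w=0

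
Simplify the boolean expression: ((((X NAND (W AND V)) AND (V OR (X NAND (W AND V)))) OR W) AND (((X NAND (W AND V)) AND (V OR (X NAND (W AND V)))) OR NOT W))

By distribution ((E OR v) AND (E OR NOT v) = E) then absorption (E AND (E OR v) = E):
= (X NAND (W AND V))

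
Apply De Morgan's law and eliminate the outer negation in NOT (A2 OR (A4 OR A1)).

NOT A2 AND NOT (A4 OR A1)
De Morgan's: NOT(OR of terms) = AND of negations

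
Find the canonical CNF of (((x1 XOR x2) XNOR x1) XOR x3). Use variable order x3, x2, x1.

(x3 OR NOT x2 OR x1) AND (x3 OR NOT x2 OR NOT x1) AND (NOT x3 OR x2 OR x1) AND (NOT x3 OR x2 OR NOT x1)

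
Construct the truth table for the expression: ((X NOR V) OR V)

X | V | Output
--------------
0 | 0 | 1
0 | 1 | 1
1 | 0 | 0
1 | 1 | 1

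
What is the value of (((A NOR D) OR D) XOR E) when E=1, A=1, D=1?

Substituting: (((1 NOR 1) OR 1) XOR 1)
= 0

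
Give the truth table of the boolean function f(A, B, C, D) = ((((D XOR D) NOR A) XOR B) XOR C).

A | B | C | D | Output
----------------------
0 | 0 | 0 | 0 | 1
0 | 0 | 0 | 1 | 1
0 | 0 | 1 | 0 | 0
0 | 0 | 1 | 1 | 0
0 | 1 | 0 | 0 | 0
0 | 1 | 0 | 1 | 0
0 | 1 | 1 | 0 | 1
0 | 1 | 1 | 1 | 1
1 | 0 | 0 | 0 | 0
1 | 0 | 0 | 1 | 0
1 | 0 | 1 | 0 | 1
1 | 0 | 1 | 1 | 1
1 | 1 | 0 | 0 | 1
1 | 1 | 0 | 1 | 1
1 | 1 | 1 | 0 | 0
1 | 1 | 1 | 1 | 0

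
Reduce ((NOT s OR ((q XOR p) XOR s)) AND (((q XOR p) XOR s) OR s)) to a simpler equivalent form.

By distribution ((E OR v) AND (E OR NOT v) = E):
= ((q XOR p) XOR s)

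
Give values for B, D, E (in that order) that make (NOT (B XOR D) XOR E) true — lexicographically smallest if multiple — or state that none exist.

B=0, D=0, E=0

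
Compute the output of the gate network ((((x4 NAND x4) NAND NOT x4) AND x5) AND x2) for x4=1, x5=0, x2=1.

Substituting: ((((1 NAND 1) NAND NOT 1) AND 0) AND 1)
= 0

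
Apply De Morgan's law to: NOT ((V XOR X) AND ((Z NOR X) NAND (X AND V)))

NOT (V XOR X) OR NOT ((Z NOR X) NAND (X AND V))
De Morgan's: NOT(AND of terms) = OR of negations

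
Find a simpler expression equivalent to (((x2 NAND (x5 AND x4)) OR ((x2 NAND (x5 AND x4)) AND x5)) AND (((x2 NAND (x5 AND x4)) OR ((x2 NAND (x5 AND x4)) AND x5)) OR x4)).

By absorption (E AND (E OR v) = E) then absorption (E OR (E AND v) = E):
= (x2 NAND (x5 AND x4))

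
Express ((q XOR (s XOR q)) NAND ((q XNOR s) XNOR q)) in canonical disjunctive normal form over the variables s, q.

(NOT s AND NOT q) OR (NOT s AND q)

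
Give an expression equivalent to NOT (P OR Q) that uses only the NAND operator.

(((P NAND P) NAND (Q NAND Q)) NAND ((P NAND P) NAND (Q NAND Q)))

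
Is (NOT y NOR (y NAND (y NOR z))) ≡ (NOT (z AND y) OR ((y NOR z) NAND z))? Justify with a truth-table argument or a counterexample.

No. Counterexample: with z=0, y=0, Expression 1 = 0 but Expression 2 = 1.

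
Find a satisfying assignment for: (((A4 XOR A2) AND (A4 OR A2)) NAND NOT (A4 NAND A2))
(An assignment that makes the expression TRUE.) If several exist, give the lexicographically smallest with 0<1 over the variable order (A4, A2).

A4=0, A2=0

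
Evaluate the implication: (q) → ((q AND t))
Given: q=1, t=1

Antecedent (q) = 1; consequent ((q AND t)) = 1.
1 → 1 = 1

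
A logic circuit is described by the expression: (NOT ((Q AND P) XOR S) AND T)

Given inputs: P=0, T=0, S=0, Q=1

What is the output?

Substituting: (NOT ((1 AND 0) XOR 0) AND 0)
= 0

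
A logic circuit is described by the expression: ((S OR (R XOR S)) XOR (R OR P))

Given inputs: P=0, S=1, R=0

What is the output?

Substituting: ((1 OR (0 XOR 1)) XOR (0 OR 0))
= 1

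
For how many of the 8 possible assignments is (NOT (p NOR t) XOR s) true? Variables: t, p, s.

Satisfying assignments: (0,0,1), (0,1,0), (1,0,0), (1,1,0)
Count: 4 out of 8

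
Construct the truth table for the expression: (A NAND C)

A | C | Output
--------------
0 | 0 | 1
0 | 1 | 1
1 | 0 | 1
1 | 1 | 0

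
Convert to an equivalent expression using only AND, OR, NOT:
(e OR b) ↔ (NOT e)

((e OR b) AND (NOT e)) OR (NOT (e OR b) AND e)
(Biconditional = both true or both false)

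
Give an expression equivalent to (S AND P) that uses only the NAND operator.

((S NAND P) NAND (S NAND P))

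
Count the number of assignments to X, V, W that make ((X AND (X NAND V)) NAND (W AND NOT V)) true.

Satisfying assignments: (0,0,0), (0,0,1), (0,1,0), (0,1,1), (1,0,0), (1,1,0), (1,1,1)
Count: 7 out of 8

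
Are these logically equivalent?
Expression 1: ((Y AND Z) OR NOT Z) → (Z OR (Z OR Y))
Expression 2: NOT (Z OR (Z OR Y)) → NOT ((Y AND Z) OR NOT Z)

Yes, Contrapositive is always equivalent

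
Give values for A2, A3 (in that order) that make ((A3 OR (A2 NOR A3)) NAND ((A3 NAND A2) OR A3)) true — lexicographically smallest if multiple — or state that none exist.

A2=1, A3=0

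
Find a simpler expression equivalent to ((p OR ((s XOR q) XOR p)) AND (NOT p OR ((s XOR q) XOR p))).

By distribution ((E OR v) AND (E OR NOT v) = E):
= ((s XOR q) XOR p)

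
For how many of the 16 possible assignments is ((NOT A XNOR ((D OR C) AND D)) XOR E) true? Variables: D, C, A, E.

Satisfying assignments: (0,0,0,1), (0,0,1,0), (0,1,0,1), (0,1,1,0), (1,0,0,0), (1,0,1,1), (1,1,0,0), (1,1,1,1)
Count: 8 out of 16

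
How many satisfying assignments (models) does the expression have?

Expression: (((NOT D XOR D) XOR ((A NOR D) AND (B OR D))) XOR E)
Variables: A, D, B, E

Satisfying assignments: (0,0,0,0), (0,0,1,1), (0,1,0,0), (0,1,1,0), (1,0,0,0), (1,0,1,0), (1,1,0,0), (1,1,1,0)
Count: 8 out of 16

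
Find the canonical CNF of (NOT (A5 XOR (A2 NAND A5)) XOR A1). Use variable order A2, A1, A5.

(A2 OR A1 OR A5) AND (A2 OR NOT A1 OR NOT A5) AND (NOT A2 OR A1 OR A5) AND (NOT A2 OR A1 OR NOT A5)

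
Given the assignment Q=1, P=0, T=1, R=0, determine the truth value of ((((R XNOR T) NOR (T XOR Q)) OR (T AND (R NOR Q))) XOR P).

Substituting: ((((0 XNOR 1) NOR (1 XOR 1)) OR (1 AND (0 NOR 1))) XOR 0)
= 1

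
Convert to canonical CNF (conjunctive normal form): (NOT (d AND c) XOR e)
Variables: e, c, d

(e OR NOT c OR NOT d) AND (NOT e OR c OR d) AND (NOT e OR c OR NOT d) AND (NOT e OR NOT c OR d)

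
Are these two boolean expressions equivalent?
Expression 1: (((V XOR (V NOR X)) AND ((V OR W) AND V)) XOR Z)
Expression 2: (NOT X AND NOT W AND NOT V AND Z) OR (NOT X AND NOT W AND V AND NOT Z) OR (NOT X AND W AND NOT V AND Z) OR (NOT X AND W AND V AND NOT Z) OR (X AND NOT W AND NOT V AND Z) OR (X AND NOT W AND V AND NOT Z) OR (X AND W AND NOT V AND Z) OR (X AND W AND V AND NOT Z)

Yes, they are equivalent — the two output columns agree on all 16 assignments:
X | W | V | Z | Expression 1 | Expression 2
-------------------------------------------
0 | 0 | 0 | 0 | 0 | 0
0 | 0 | 0 | 1 | 1 | 1
0 | 0 | 1 | 0 | 1 | 1
0 | 0 | 1 | 1 | 0 | 0
0 | 1 | 0 | 0 | 0 | 0
0 | 1 | 0 | 1 | 1 | 1
0 | 1 | 1 | 0 | 1 | 1
0 | 1 | 1 | 1 | 0 | 0
1 | 0 | 0 | 0 | 0 | 0
1 | 0 | 0 | 1 | 1 | 1
1 | 0 | 1 | 0 | 1 | 1
1 | 0 | 1 | 1 | 0 | 0
1 | 1 | 0 | 0 | 0 | 0
1 | 1 | 0 | 1 | 1 | 1
1 | 1 | 1 | 0 | 1 | 1
1 | 1 | 1 | 1 | 0 | 0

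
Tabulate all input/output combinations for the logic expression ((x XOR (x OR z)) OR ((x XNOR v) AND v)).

x | z | v | Output
------------------
0 | 0 | 0 | 0
0 | 0 | 1 | 0
0 | 1 | 0 | 1
0 | 1 | 1 | 1
1 | 0 | 0 | 0
1 | 0 | 1 | 1
1 | 1 | 0 | 0
1 | 1 | 1 | 1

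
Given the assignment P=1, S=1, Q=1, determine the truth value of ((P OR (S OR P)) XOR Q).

Substituting: ((1 OR (1 OR 1)) XOR 1)
= 0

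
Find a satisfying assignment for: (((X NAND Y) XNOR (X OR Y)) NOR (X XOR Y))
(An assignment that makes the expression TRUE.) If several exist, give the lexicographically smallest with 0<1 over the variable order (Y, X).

Y=0, X=0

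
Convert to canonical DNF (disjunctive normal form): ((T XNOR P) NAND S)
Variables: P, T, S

(NOT P AND NOT T AND NOT S) OR (NOT P AND T AND NOT S) OR (NOT P AND T AND S) OR (P AND NOT T AND NOT S) OR (P AND NOT T AND S) OR (P AND T AND NOT S)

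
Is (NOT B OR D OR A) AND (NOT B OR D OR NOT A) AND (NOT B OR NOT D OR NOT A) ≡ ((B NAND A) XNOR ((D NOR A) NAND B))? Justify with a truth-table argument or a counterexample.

Yes, they are equivalent — the two output columns agree on all 8 assignments:
B | D | A | Expression 1 | Expression 2
---------------------------------------
0 | 0 | 0 | 1 | 1
0 | 0 | 1 | 1 | 1
0 | 1 | 0 | 1 | 1
0 | 1 | 1 | 1 | 1
1 | 0 | 0 | 0 | 0
1 | 0 | 1 | 0 | 0
1 | 1 | 0 | 1 | 1
1 | 1 | 1 | 0 | 0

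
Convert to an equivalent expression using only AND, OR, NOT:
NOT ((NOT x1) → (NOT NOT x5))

(NOT x1) AND NOT x5
(Negated implication: NOT(A → B) = A AND NOT B)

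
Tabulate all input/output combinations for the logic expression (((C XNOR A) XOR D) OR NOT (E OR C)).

A | D | C | E | Output
----------------------
0 | 0 | 0 | 0 | 1
0 | 0 | 0 | 1 | 1
0 | 0 | 1 | 0 | 0
0 | 0 | 1 | 1 | 0
0 | 1 | 0 | 0 | 1
0 | 1 | 0 | 1 | 0
0 | 1 | 1 | 0 | 1
0 | 1 | 1 | 1 | 1
1 | 0 | 0 | 0 | 1
1 | 0 | 0 | 1 | 0
1 | 0 | 1 | 0 | 1
1 | 0 | 1 | 1 | 1
1 | 1 | 0 | 0 | 1
1 | 1 | 0 | 1 | 1
1 | 1 | 1 | 0 | 0
1 | 1 | 1 | 1 | 0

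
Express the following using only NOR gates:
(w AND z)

((w NOR w) NOR (z NOR z))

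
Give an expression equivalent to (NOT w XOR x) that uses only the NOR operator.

(((((w NOR w) NOR x) NOR ((w NOR w) NOR x)) NOR (((w NOR w) NOR x) NOR ((w NOR w) NOR x))) NOR (((((w NOR w) NOR (w NOR w)) NOR (x NOR x)) NOR (((w NOR w) NOR (w NOR w)) NOR (x NOR x))) NOR ((((w NOR w) NOR (w NOR w)) NOR (x NOR x)) NOR (((w NOR w) NOR (w NOR w)) NOR (x NOR x)))))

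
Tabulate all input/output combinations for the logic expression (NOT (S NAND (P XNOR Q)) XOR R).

Q | R | P | S | Output
----------------------
0 | 0 | 0 | 0 | 0
0 | 0 | 0 | 1 | 1
0 | 0 | 1 | 0 | 0
0 | 0 | 1 | 1 | 0
0 | 1 | 0 | 0 | 1
0 | 1 | 0 | 1 | 0
0 | 1 | 1 | 0 | 1
0 | 1 | 1 | 1 | 1
1 | 0 | 0 | 0 | 0
1 | 0 | 0 | 1 | 0
1 | 0 | 1 | 0 | 0
1 | 0 | 1 | 1 | 1
1 | 1 | 0 | 0 | 1
1 | 1 | 0 | 1 | 1
1 | 1 | 1 | 0 | 1
1 | 1 | 1 | 1 | 0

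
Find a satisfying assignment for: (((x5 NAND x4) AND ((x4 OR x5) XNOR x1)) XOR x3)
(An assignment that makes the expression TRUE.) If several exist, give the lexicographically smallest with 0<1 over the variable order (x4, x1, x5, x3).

x4=0, x1=0, x5=0, x3=0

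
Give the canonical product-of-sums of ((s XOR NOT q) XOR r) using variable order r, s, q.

ΠM(1, 2, 4, 7) = (r OR s OR NOT q) AND (r OR NOT s OR q) AND (NOT r OR s OR q) AND (NOT r OR NOT s OR NOT q)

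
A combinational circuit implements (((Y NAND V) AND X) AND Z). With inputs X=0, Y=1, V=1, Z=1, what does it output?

Substituting: (((1 NAND 1) AND 0) AND 1)
= 0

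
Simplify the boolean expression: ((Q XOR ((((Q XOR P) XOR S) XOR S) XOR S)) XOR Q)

By XOR self-cancellation ((E XOR v) XOR v = E) then XOR self-cancellation ((E XOR v) XOR v = E):
= ((Q XOR P) XOR S)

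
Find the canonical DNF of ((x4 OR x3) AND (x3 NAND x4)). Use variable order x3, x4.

(NOT x3 AND x4) OR (x3 AND NOT x4)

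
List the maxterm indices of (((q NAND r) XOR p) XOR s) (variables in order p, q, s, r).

ΠM(2, 3, 5, 6, 8, 9, 12, 15) = (p OR q OR NOT s OR r) AND (p OR q OR NOT s OR NOT r) AND (p OR NOT q OR s OR NOT r) AND (p OR NOT q OR NOT s OR r) AND (NOT p OR q OR s OR r) AND (NOT p OR q OR s OR NOT r) AND (NOT p OR NOT q OR s OR r) AND (NOT p OR NOT q OR NOT s OR NOT r)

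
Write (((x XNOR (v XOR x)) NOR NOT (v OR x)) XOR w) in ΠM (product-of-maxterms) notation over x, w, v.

ΠM(0, 3, 4, 7) = (x OR w OR v) AND (x OR NOT w OR NOT v) AND (NOT x OR w OR v) AND (NOT x OR NOT w OR NOT v)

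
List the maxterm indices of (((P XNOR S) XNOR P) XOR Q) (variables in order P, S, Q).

ΠM(0, 3, 4, 7) = (P OR S OR Q) AND (P OR NOT S OR NOT Q) AND (NOT P OR S OR Q) AND (NOT P OR NOT S OR NOT Q)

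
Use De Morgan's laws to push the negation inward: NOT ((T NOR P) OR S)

NOT (T NOR P) AND NOT S
De Morgan's: NOT(OR of terms) = AND of negations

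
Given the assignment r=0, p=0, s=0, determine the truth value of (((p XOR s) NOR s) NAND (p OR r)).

Substituting: (((0 XOR 0) NOR 0) NAND (0 OR 0))
= 1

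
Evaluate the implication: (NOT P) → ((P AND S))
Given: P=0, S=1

Antecedent (NOT P) = 1; consequent ((P AND S)) = 0.
1 → 0 = 0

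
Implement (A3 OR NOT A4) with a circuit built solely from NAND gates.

((A3 NAND A3) NAND ((A4 NAND A4) NAND (A4 NAND A4)))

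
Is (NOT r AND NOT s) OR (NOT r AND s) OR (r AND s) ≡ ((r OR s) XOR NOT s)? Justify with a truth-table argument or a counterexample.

Yes, they are equivalent — the two output columns agree on all 4 assignments:
r | s | Expression 1 | Expression 2
-----------------------------------
0 | 0 | 1 | 1
0 | 1 | 1 | 1
1 | 0 | 0 | 0
1 | 1 | 1 | 1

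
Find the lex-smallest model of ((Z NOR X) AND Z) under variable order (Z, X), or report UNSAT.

UNSATISFIABLE - no assignment makes this expression true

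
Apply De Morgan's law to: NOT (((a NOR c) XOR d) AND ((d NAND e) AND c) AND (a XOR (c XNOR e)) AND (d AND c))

NOT ((a NOR c) XOR d) OR NOT ((d NAND e) AND c) OR NOT (a XOR (c XNOR e)) OR NOT (d AND c)
De Morgan's: NOT(AND of terms) = OR of negations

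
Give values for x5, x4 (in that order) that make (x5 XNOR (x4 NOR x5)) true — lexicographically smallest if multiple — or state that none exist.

x5=0, x4=1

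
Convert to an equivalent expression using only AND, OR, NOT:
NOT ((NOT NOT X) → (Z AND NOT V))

(NOT NOT X) AND NOT (Z AND NOT V)
(Negated implication: NOT(A → B) = A AND NOT B)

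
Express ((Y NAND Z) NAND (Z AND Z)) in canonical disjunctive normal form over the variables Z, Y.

(NOT Z AND NOT Y) OR (NOT Z AND Y) OR (Z AND Y)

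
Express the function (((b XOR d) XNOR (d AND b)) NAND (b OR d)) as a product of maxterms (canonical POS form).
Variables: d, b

ΠM() = TRUE (no maxterms)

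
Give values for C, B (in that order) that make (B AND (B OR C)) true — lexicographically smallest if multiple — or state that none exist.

C=0, B=1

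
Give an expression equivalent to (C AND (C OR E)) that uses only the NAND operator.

((C NAND ((C NAND C) NAND (E NAND E))) NAND (C NAND ((C NAND C) NAND (E NAND E))))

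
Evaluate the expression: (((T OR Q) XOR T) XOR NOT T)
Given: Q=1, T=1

Substituting: (((1 OR 1) XOR 1) XOR NOT 1)
= 0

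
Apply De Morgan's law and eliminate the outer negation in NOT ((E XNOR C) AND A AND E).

NOT (E XNOR C) OR NOT A OR NOT E
De Morgan's: NOT(AND of terms) = OR of negations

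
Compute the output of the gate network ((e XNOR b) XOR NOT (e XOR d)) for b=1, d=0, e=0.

Substituting: ((0 XNOR 1) XOR NOT (0 XOR 0))
= 1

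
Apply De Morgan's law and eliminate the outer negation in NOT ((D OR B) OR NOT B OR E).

NOT (D OR B) AND B AND NOT E
De Morgan's: NOT(OR of terms) = AND of negations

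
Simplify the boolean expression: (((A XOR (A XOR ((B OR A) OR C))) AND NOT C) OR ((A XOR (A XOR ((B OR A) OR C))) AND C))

By distribution ((E AND v) OR (E AND NOT v) = E) then XOR self-cancellation ((E XOR v) XOR v = E):
= ((B OR A) OR C)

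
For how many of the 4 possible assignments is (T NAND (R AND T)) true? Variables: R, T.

Satisfying assignments: (0,0), (0,1), (1,0)
Count: 3 out of 4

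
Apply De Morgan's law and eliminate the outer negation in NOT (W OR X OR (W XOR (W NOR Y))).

NOT W AND NOT X AND NOT (W XOR (W NOR Y))
De Morgan's: NOT(OR of terms) = AND of negations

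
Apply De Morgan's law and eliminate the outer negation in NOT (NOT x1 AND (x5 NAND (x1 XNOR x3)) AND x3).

x1 OR NOT (x5 NAND (x1 XNOR x3)) OR NOT x3
De Morgan's: NOT(AND of terms) = OR of negations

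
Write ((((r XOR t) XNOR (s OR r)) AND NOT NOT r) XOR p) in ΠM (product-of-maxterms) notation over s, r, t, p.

ΠM(0, 2, 5, 6, 8, 10, 13, 14) = (s OR r OR t OR p) AND (s OR r OR NOT t OR p) AND (s OR NOT r OR t OR NOT p) AND (s OR NOT r OR NOT t OR p) AND (NOT s OR r OR t OR p) AND (NOT s OR r OR NOT t OR p) AND (NOT s OR NOT r OR t OR NOT p) AND (NOT s OR NOT r OR NOT t OR p)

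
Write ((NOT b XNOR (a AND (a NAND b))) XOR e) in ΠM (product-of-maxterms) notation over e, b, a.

ΠM(0, 5, 6, 7) = (e OR b OR a) AND (NOT e OR b OR NOT a) AND (NOT e OR NOT b OR a) AND (NOT e OR NOT b OR NOT a)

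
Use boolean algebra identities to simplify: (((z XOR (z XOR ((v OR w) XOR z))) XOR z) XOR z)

By XOR self-cancellation ((E XOR v) XOR v = E) then XOR self-cancellation ((E XOR v) XOR v = E):
= ((v OR w) XOR z)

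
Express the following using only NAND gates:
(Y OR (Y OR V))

((Y NAND Y) NAND (((Y NAND Y) NAND (V NAND V)) NAND ((Y NAND Y) NAND (V NAND V))))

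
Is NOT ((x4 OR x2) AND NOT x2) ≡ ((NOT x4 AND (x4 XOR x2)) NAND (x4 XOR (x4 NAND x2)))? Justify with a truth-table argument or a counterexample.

No. Counterexample: with x2=0, x4=1, Expression 1 = 0 but Expression 2 = 1.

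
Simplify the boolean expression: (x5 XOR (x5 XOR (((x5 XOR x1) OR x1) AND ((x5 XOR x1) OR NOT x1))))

By XOR self-cancellation ((E XOR v) XOR v = E) then distribution ((E OR v) AND (E OR NOT v) = E):
= (x5 XOR x1)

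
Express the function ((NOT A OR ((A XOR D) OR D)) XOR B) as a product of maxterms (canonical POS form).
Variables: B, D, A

ΠM(4, 5, 6, 7) = (NOT B OR D OR A) AND (NOT B OR D OR NOT A) AND (NOT B OR NOT D OR A) AND (NOT B OR NOT D OR NOT A)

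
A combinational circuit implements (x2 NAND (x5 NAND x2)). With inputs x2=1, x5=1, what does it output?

Substituting: (1 NAND (1 NAND 1))
= 1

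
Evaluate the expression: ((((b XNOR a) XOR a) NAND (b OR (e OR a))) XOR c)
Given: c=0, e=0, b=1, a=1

Substituting: ((((1 XNOR 1) XOR 1) NAND (1 OR (0 OR 1))) XOR 0)
= 1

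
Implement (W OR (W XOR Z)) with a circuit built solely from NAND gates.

((W NAND W) NAND (((W NAND (W NAND Z)) NAND (Z NAND (W NAND Z))) NAND ((W NAND (W NAND Z)) NAND (Z NAND (W NAND Z)))))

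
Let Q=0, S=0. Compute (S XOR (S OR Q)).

Substituting: (0 XOR (0 OR 0))
= 0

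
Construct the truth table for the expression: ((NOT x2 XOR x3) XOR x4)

x3 | x2 | x4 | Output
---------------------
0 | 0 | 0 | 1
0 | 0 | 1 | 0
0 | 1 | 0 | 0
0 | 1 | 1 | 1
1 | 0 | 0 | 0
1 | 0 | 1 | 1
1 | 1 | 0 | 1
1 | 1 | 1 | 0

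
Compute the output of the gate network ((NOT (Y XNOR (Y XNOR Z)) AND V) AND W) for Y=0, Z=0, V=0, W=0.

Substituting: ((NOT (0 XNOR (0 XNOR 0)) AND 0) AND 0)
= 0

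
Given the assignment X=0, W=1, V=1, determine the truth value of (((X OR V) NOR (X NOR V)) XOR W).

Substituting: (((0 OR 1) NOR (0 NOR 1)) XOR 1)
= 1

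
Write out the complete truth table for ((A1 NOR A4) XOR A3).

A4 | A1 | A3 | Output
---------------------
0 | 0 | 0 | 1
0 | 0 | 1 | 0
0 | 1 | 0 | 0
0 | 1 | 1 | 1
1 | 0 | 0 | 0
1 | 0 | 1 | 1
1 | 1 | 0 | 0
1 | 1 | 1 | 1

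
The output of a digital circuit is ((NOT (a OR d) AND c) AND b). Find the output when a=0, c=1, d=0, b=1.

Substituting: ((NOT (0 OR 0) AND 1) AND 1)
= 1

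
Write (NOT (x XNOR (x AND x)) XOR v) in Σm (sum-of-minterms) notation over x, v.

Σm(1, 3) = (NOT x AND v) OR (x AND v)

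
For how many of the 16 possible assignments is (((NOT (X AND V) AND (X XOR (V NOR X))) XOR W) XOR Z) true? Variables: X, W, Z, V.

Satisfying assignments: (0,0,0,0), (0,0,1,1), (0,1,0,1), (0,1,1,0), (1,0,0,0), (1,0,1,1), (1,1,0,1), (1,1,1,0)
Count: 8 out of 16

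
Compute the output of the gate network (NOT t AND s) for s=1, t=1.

Substituting: (NOT 1 AND 1)
= 0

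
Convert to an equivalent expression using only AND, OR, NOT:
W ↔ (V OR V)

(W AND (V OR V)) OR (NOT W AND NOT (V OR V))
(Biconditional = both true or both false)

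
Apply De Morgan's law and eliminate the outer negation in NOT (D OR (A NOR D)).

NOT D AND NOT (A NOR D)
De Morgan's: NOT(OR of terms) = AND of negations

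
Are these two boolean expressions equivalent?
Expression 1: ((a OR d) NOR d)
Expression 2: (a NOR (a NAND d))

No. Counterexample: with d=0, a=0, Expression 1 = 1 but Expression 2 = 0.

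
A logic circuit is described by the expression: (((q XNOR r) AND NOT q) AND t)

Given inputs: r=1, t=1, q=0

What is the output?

Substituting: (((0 XNOR 1) AND NOT 0) AND 1)
= 0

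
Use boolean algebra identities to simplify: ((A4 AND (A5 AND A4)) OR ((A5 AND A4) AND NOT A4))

By distribution ((E AND v) OR (E AND NOT v) = E):
= (A5 AND A4)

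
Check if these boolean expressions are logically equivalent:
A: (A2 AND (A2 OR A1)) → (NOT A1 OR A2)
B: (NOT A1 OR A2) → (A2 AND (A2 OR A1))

No, Converse is not equivalent to original (counterexample: A2=0, A1=0)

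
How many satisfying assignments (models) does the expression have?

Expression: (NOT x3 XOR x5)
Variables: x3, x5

Satisfying assignments: (0,0), (1,1)
Count: 2 out of 4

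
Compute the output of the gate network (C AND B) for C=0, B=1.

Substituting: (0 AND 1)
= 0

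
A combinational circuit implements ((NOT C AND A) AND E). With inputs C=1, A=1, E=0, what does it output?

Substituting: ((NOT 1 AND 1) AND 0)
= 0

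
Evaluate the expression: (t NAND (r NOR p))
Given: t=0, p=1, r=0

Substituting: (0 NAND (0 NOR 1))
= 1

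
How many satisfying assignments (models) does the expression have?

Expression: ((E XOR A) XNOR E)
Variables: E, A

Satisfying assignments: (0,0), (1,0)
Count: 2 out of 4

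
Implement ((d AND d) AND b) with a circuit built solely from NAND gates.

((((d NAND d) NAND (d NAND d)) NAND b) NAND (((d NAND d) NAND (d NAND d)) NAND b))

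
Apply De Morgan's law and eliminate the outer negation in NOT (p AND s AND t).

NOT p OR NOT s OR NOT t
De Morgan's: NOT(AND of terms) = OR of negations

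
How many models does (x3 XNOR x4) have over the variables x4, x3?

Satisfying assignments: (0,0), (1,1)
Count: 2 out of 4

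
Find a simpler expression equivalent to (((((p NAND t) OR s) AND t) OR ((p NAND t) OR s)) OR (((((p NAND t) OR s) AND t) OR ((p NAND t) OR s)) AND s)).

By absorption (E OR (E AND v) = E) then absorption (E OR (E AND v) = E):
= ((p NAND t) OR s)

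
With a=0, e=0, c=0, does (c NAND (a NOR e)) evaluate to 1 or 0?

Substituting: (0 NAND (0 NOR 0))
= 1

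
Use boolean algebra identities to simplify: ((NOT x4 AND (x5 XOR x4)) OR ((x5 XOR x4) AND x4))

By distribution ((E AND v) OR (E AND NOT v) = E):
= (x5 XOR x4)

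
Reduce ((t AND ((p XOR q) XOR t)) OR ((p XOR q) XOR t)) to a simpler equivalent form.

By absorption (E OR (E AND v) = E):
= ((p XOR q) XOR t)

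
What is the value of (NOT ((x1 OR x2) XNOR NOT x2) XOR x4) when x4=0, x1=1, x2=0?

Substituting: (NOT ((1 OR 0) XNOR NOT 0) XOR 0)
= 0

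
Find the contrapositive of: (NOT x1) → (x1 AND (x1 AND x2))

Contrapositive: NOT (x1 AND (x1 AND x2)) → x1
Note: A statement and its contrapositive are logically equivalent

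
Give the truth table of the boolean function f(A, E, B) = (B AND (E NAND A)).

A | E | B | Output
------------------
0 | 0 | 0 | 0
0 | 0 | 1 | 1
0 | 1 | 0 | 0
0 | 1 | 1 | 1
1 | 0 | 0 | 0
1 | 0 | 1 | 1
1 | 1 | 0 | 0
1 | 1 | 1 | 0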